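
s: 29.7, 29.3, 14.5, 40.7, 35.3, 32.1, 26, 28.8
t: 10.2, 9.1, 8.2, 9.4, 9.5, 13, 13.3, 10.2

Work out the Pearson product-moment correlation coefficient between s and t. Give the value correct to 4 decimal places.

0.1390

n = 8, Σs = 236.4, Σt = 82.9, Σs² = 7389.26, Σt² = 882.63, Σst = 2463.26
nΣst − ΣsΣt = 19706.08 − 19597.56 = 108.52
nΣs² − (Σs)² = 59114.08 − 55884.96 = 3229.12; nΣt² − (Σt)² = 7061.04 − 6872.41 = 188.63
r = 108.52 / √(3229.12 × 188.63) = 108.52 / 780.4543 ≈ 0.1390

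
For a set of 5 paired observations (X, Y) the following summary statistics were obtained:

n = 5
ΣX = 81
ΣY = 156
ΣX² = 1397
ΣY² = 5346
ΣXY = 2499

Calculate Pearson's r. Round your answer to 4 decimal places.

-0.1400

r = (nΣXY − ΣXΣY) / √[(nΣX² − (ΣX)²)(nΣY² − (ΣY)²)]
Numerator: 5×2499 − 81×156 = -141
Denominator: √[(6985 − 6561)(26730 − 24336)] = √[424 × 2394] = 1007.4999
r = -141 / 1007.4999 ≈ -0.1400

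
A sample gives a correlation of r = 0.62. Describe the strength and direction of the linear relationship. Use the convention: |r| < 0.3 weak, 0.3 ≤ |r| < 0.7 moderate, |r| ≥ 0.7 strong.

r = 0.62 > 0 so the relationship is positive.
|r| = 0.62, which falls in the moderate range.

moderate positive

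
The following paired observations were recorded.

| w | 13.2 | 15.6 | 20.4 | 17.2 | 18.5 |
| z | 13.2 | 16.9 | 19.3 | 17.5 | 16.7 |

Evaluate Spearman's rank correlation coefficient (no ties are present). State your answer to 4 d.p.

Rank w: 1, 2, 5, 3, 4
Rank z: 1, 3, 5, 4, 2
d = rank(w) − rank(z): 0, -1, 0, -1, 2; Σd² = 6
ρ = 1 − 6Σd² / [n(n²−1)] = 1 − 6×6 / (5×24) = 1 − 36/120 ≈ 0.7000

0.7000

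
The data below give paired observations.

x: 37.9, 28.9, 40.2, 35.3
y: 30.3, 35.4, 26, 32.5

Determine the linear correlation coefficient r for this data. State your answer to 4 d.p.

n = 4, Σx = 142.3, Σy = 124.2, Σx² = 5133.75, Σy² = 3903.5, Σxy = 4363.88
nΣxy − ΣxΣy = 17455.52 − 17673.66 = -218.14
nΣx² − (Σx)² = 20535 − 20249.29 = 285.71; nΣy² − (Σy)² = 15614 − 15425.64 = 188.36
r = -218.14 / √(285.71 × 188.36) = -218.14 / 231.9835 ≈ -0.9403

-0.9403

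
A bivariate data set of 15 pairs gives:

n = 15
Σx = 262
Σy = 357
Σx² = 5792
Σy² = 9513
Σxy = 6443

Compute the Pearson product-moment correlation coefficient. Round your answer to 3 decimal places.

0.187

r = (nΣxy − ΣxΣy) / √[(nΣx² − (Σx)²)(nΣy² − (Σy)²)]
Numerator: 15×6443 − 262×357 = 3111
Denominator: √[(86880 − 68644)(142695 − 127449)] = √[18236 × 15246] = 16674.1133
r = 3111 / 16674.1133 ≈ 0.187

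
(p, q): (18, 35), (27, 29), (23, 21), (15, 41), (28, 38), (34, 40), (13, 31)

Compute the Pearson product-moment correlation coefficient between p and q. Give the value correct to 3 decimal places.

0.103

n = 7, Σp = 158, Σq = 235, Σp² = 3916, Σq² = 8193, Σpq = 5338
nΣpq − ΣpΣq = 37366 − 37130 = 236
nΣp² − (Σp)² = 27412 − 24964 = 2448; nΣq² − (Σq)² = 57351 − 55225 = 2126
r = 236 / √(2448 × 2126) = 236 / 2281.3259 ≈ 0.103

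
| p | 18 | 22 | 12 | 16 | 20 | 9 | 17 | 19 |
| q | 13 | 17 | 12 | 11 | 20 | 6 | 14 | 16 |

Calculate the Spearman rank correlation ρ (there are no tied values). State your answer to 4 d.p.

0.9286

Rank p: 5, 8, 2, 3, 7, 1, 4, 6
Rank q: 4, 7, 3, 2, 8, 1, 5, 6
d = rank(p) − rank(q): 1, 1, -1, 1, -1, 0, -1, 0; Σd² = 6
ρ = 1 − 6Σd² / [n(n²−1)] = 1 − 6×6 / (8×63) = 1 − 36/504 ≈ 0.9286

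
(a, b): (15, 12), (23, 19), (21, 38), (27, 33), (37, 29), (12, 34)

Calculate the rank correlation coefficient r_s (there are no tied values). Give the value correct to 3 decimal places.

-0.143

Rank a: 2, 4, 3, 5, 6, 1
Rank b: 1, 2, 6, 4, 3, 5
d = rank(a) − rank(b): 1, 2, -3, 1, 3, -4; Σd² = 40
ρ = 1 − 6Σd² / [n(n²−1)] = 1 − 6×40 / (6×35) = 1 − 240/210 ≈ -0.143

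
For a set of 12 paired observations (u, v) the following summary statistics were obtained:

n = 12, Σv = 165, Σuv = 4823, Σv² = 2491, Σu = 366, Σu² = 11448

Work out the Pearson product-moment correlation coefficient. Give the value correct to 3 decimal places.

r = (nΣuv − ΣuΣv) / √[(nΣu² − (Σu)²)(nΣv² − (Σv)²)]
Numerator: 12×4823 − 366×165 = -2514
Denominator: √[(137376 − 133956)(29892 − 27225)] = √[3420 × 2667] = 3020.1225
r = -2514 / 3020.1225 ≈ -0.832

-0.832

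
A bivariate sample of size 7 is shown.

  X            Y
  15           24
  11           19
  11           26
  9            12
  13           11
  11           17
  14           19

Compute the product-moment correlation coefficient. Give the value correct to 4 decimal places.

n = 7, ΣX = 84, ΣY = 128, ΣX² = 1034, ΣY² = 2528, ΣXY = 1559
nΣXY − ΣXΣY = 10913 − 10752 = 161
nΣX² − (ΣX)² = 7238 − 7056 = 182; nΣY² − (ΣY)² = 17696 − 16384 = 1312
r = 161 / √(182 × 1312) = 161 / 488.6553 ≈ 0.3295

0.3295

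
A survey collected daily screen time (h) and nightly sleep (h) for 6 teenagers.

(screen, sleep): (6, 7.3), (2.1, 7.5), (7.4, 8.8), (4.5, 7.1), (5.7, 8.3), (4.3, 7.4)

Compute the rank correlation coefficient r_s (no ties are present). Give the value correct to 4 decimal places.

0.3143

Rank screen: 5, 1, 6, 3, 4, 2
Rank sleep: 2, 4, 6, 1, 5, 3
d = rank(screen) − rank(sleep): 3, -3, 0, 2, -1, -1; Σd² = 24
ρ = 1 − 6Σd² / [n(n²−1)] = 1 − 6×24 / (6×35) = 1 − 144/210 ≈ 0.3143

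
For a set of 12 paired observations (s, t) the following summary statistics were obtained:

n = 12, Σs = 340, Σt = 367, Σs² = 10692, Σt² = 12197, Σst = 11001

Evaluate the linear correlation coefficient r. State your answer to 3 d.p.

0.594

r = (nΣst − ΣsΣt) / √[(nΣs² − (Σs)²)(nΣt² − (Σt)²)]
Numerator: 12×11001 − 340×367 = 7232
Denominator: √[(128304 − 115600)(146364 − 134689)] = √[12704 × 11675] = 12178.6370
r = 7232 / 12178.6370 ≈ 0.594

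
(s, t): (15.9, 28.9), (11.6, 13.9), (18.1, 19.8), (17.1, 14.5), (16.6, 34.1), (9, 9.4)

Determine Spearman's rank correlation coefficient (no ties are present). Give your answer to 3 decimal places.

0.543

Rank s: 3, 2, 6, 5, 4, 1
Rank t: 5, 2, 4, 3, 6, 1
d = rank(s) − rank(t): -2, 0, 2, 2, -2, 0; Σd² = 16
ρ = 1 − 6Σd² / [n(n²−1)] = 1 − 6×16 / (6×35) = 1 − 96/210 ≈ 0.543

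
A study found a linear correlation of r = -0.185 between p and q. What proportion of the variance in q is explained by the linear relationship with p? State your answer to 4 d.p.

r² = (-0.185)² = 0.0342

0.0342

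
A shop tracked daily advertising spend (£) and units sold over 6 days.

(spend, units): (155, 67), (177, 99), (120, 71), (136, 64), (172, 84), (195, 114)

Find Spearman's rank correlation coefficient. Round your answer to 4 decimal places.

0.8286

Rank spend: 3, 5, 1, 2, 4, 6
Rank units: 2, 5, 3, 1, 4, 6
d = rank(spend) − rank(units): 1, 0, -2, 1, 0, 0; Σd² = 6
ρ = 1 − 6Σd² / [n(n²−1)] = 1 − 6×6 / (6×35) = 1 − 36/210 ≈ 0.8286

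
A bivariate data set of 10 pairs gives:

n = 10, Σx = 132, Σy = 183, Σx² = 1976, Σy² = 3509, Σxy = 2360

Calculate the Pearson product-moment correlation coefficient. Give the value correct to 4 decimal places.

-0.2875

r = (nΣxy − ΣxΣy) / √[(nΣx² − (Σx)²)(nΣy² − (Σy)²)]
Numerator: 10×2360 − 132×183 = -556
Denominator: √[(19760 − 17424)(35090 − 33489)] = √[2336 × 1601] = 1933.8914
r = -556 / 1933.8914 ≈ -0.2875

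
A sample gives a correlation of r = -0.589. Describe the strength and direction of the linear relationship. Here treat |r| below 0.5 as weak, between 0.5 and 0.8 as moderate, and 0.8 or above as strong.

moderate negative

r = -0.589 < 0 so the relationship is negative.
|r| = 0.589, which falls in the moderate range.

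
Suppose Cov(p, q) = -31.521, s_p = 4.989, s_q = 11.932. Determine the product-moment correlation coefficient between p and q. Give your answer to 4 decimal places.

r = Cov(p,q) / (s_p · s_q) = -31.521 / (4.989 × 11.932)
  = -31.521 / 59.5287 ≈ -0.5295

-0.5295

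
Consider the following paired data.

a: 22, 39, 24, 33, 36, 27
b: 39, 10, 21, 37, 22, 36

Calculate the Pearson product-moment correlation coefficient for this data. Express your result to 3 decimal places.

-0.605

n = 6, Σa = 181, Σb = 165, Σa² = 5695, Σb² = 5211, Σab = 4737
nΣab − ΣaΣb = 28422 − 29865 = -1443
nΣa² − (Σa)² = 34170 − 32761 = 1409; nΣb² − (Σb)² = 31266 − 27225 = 4041
r = -1443 / √(1409 × 4041) = -1443 / 2386.1620 ≈ -0.605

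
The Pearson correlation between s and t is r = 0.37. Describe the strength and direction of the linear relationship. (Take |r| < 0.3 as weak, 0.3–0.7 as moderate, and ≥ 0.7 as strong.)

moderate positive

r = 0.37 > 0 so the relationship is positive.
|r| = 0.37, which falls in the moderate range.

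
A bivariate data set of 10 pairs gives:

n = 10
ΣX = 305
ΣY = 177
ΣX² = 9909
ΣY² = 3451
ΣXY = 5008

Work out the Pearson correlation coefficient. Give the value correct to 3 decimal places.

r = (nΣXY − ΣXΣY) / √[(nΣX² − (ΣX)²)(nΣY² − (ΣY)²)]
Numerator: 10×5008 − 305×177 = -3905
Denominator: √[(99090 − 93025)(34510 − 31329)] = √[6065 × 3181] = 4392.3530
r = -3905 / 4392.3530 ≈ -0.889

-0.889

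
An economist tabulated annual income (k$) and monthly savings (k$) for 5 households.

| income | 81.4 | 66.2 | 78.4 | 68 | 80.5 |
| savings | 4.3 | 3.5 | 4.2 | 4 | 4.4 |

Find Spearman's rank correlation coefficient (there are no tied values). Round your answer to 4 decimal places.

Rank income: 5, 1, 3, 2, 4
Rank savings: 4, 1, 3, 2, 5
d = rank(income) − rank(savings): 1, 0, 0, 0, -1; Σd² = 2
ρ = 1 − 6Σd² / [n(n²−1)] = 1 − 6×2 / (5×24) = 1 − 12/120 ≈ 0.9000

0.9000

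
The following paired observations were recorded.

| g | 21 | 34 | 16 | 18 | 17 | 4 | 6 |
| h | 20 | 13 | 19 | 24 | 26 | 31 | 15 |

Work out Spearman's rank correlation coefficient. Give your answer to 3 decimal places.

Rank g: 6, 7, 3, 5, 4, 1, 2
Rank h: 4, 1, 3, 5, 6, 7, 2
d = rank(g) − rank(h): 2, 6, 0, 0, -2, -6, 0; Σd² = 80
ρ = 1 − 6Σd² / [n(n²−1)] = 1 − 6×80 / (7×48) = 1 − 480/336 ≈ -0.429

-0.429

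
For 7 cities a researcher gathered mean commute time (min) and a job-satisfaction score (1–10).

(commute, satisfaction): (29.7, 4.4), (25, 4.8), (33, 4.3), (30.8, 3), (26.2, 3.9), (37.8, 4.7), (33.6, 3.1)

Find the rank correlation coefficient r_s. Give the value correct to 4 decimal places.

-0.2143

Rank commute: 3, 1, 5, 4, 2, 7, 6
Rank satisfaction: 5, 7, 4, 1, 3, 6, 2
d = rank(commute) − rank(satisfaction): -2, -6, 1, 3, -1, 1, 4; Σd² = 68
ρ = 1 − 6Σd² / [n(n²−1)] = 1 − 6×68 / (7×48) = 1 − 408/336 ≈ -0.2143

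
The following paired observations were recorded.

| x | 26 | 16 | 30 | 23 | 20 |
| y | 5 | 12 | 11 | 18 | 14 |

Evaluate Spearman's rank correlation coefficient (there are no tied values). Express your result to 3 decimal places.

-0.500

Rank x: 4, 1, 5, 3, 2
Rank y: 1, 3, 2, 5, 4
d = rank(x) − rank(y): 3, -2, 3, -2, -2; Σd² = 30
ρ = 1 − 6Σd² / [n(n²−1)] = 1 − 6×30 / (5×24) = 1 − 180/120 ≈ -0.500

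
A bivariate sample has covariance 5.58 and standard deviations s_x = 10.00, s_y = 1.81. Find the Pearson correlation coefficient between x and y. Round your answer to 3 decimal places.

0.308

r = Cov(x,y) / (s_x · s_y) = 5.58 / (10.00 × 1.81)
  = 5.58 / 18.1000 ≈ 0.308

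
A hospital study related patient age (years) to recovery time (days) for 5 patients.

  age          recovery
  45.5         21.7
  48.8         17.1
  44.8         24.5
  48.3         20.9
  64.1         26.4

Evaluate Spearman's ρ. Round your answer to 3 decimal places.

0.000

Rank age: 2, 4, 1, 3, 5
Rank recovery: 3, 1, 4, 2, 5
d = rank(age) − rank(recovery): -1, 3, -3, 1, 0; Σd² = 20
ρ = 1 − 6Σd² / [n(n²−1)] = 1 − 6×20 / (5×24) = 1 − 120/120 ≈ 0.000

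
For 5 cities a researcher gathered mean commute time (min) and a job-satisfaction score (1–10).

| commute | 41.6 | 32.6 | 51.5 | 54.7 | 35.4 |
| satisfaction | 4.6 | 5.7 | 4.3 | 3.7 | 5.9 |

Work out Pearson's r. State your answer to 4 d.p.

n = 5, Σx = 215.8, Σy = 24.2, Σx² = 9690.82, Σy² = 120.64, Σxy = 1009.88
nΣxy − ΣxΣy = 5049.4 − 5222.36 = -172.96
nΣx² − (Σx)² = 48454.1 − 46569.64 = 1884.46; nΣy² − (Σy)² = 603.2 − 585.64 = 17.56
r = -172.96 / √(1884.46 × 17.56) = -172.96 / 181.9096 ≈ -0.9508

-0.9508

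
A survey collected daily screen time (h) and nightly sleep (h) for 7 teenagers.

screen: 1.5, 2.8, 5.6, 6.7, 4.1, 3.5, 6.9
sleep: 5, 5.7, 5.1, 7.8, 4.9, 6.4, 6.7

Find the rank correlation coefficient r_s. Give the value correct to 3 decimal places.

0.571

Rank screen: 1, 2, 5, 6, 4, 3, 7
Rank sleep: 2, 4, 3, 7, 1, 5, 6
d = rank(screen) − rank(sleep): -1, -2, 2, -1, 3, -2, 1; Σd² = 24
ρ = 1 − 6Σd² / [n(n²−1)] = 1 − 6×24 / (7×48) = 1 − 144/336 ≈ 0.571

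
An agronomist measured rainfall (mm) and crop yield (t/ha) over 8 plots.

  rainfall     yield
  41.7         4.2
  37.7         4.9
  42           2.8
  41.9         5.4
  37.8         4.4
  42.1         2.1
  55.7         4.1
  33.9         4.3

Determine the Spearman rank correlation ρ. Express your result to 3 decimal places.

Rank rainfall: 4, 2, 6, 5, 3, 7, 8, 1
Rank yield: 4, 7, 2, 8, 6, 1, 3, 5
d = rank(rainfall) − rank(yield): 0, -5, 4, -3, -3, 6, 5, -4; Σd² = 136
ρ = 1 − 6Σd² / [n(n²−1)] = 1 − 6×136 / (8×63) = 1 − 816/504 ≈ -0.619

-0.619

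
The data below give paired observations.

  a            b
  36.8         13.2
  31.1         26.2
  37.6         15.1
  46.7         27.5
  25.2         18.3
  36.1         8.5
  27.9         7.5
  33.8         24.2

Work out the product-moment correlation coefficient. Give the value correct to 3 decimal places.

0.316

n = 8, Σa = 275.2, Σb = 140.5, Σa² = 9775.2, Σb² = 2893.97, Σab = 4947.81
nΣab − ΣaΣb = 39582.48 − 38665.6 = 916.88
nΣa² − (Σa)² = 78201.6 − 75735.04 = 2466.56; nΣb² − (Σb)² = 23151.76 − 19740.25 = 3411.51
r = 916.88 / √(2466.56 × 3411.51) = 916.88 / 2900.8092 ≈ 0.316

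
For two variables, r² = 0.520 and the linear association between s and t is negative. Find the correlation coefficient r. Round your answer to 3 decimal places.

-0.721

|r| = √0.520 = 0.721
The association is negative, so r = −0.721.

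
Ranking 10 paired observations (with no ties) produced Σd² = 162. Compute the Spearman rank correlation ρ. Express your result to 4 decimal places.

ρ = 1 − 6Σd² / [n(n²−1)] = 1 − 6×162 / (10×99)
  = 1 − 972/990 = 1 − 0.98182 ≈ 0.0182

0.0182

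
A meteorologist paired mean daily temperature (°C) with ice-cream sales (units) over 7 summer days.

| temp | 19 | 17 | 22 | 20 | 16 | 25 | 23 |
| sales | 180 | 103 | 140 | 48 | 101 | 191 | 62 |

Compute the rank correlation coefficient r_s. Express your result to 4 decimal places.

Rank temp: 3, 2, 5, 4, 1, 7, 6
Rank sales: 6, 4, 5, 1, 3, 7, 2
d = rank(temp) − rank(sales): -3, -2, 0, 3, -2, 0, 4; Σd² = 42
ρ = 1 − 6Σd² / [n(n²−1)] = 1 − 6×42 / (7×48) = 1 − 252/336 ≈ 0.2500

0.2500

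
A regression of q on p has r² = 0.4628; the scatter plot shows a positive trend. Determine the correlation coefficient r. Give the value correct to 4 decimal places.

|r| = √0.4628 = 0.6803
The association is positive, so r = 0.6803.

0.6803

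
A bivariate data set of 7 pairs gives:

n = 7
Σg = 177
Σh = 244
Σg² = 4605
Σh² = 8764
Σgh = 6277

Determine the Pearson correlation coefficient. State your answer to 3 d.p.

0.586

r = (nΣgh − ΣgΣh) / √[(nΣg² − (Σg)²)(nΣh² − (Σh)²)]
Numerator: 7×6277 − 177×244 = 751
Denominator: √[(32235 − 31329)(61348 − 59536)] = √[906 × 1812] = 1281.2775
r = 751 / 1281.2775 ≈ 0.586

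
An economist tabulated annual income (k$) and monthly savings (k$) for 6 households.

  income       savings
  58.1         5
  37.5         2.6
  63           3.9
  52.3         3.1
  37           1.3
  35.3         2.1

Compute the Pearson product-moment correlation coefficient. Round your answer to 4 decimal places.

0.8576

n = 6, Σx = 283.2, Σy = 18, Σx² = 14101.24, Σy² = 62.68, Σxy = 918.06
nΣxy − ΣxΣy = 5508.36 − 5097.6 = 410.76
nΣx² − (Σx)² = 84607.44 − 80202.24 = 4405.2; nΣy² − (Σy)² = 376.08 − 324 = 52.08
r = 410.76 / √(4405.2 × 52.08) = 410.76 / 478.9810 ≈ 0.8576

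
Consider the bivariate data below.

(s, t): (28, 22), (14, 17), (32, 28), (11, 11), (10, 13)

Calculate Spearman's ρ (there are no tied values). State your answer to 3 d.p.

Rank s: 4, 3, 5, 2, 1
Rank t: 4, 3, 5, 1, 2
d = rank(s) − rank(t): 0, 0, 0, 1, -1; Σd² = 2
ρ = 1 − 6Σd² / [n(n²−1)] = 1 − 6×2 / (5×24) = 1 − 12/120 ≈ 0.900

0.900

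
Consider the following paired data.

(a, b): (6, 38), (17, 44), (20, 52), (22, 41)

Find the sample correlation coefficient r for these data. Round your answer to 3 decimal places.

0.576

n = 4, Σa = 65, Σb = 175, Σa² = 1209, Σb² = 7765, Σab = 2918
nΣab − ΣaΣb = 11672 − 11375 = 297
nΣa² − (Σa)² = 4836 − 4225 = 611; nΣb² − (Σb)² = 31060 − 30625 = 435
r = 297 / √(611 × 435) = 297 / 515.5434 ≈ 0.576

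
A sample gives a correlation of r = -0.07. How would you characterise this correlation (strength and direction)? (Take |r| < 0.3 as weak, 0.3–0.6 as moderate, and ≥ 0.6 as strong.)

r = -0.07 < 0 so the relationship is negative.
|r| = 0.07, which falls in the weak range.

weak negative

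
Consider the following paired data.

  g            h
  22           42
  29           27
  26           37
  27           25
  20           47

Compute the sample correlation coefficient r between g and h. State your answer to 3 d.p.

-0.929

n = 5, Σg = 124, Σh = 178, Σg² = 3130, Σh² = 6696, Σgh = 4284
nΣgh − ΣgΣh = 21420 − 22072 = -652
nΣg² − (Σg)² = 15650 − 15376 = 274; nΣh² − (Σh)² = 33480 − 31684 = 1796
r = -652 / √(274 × 1796) = -652 / 701.5012 ≈ -0.929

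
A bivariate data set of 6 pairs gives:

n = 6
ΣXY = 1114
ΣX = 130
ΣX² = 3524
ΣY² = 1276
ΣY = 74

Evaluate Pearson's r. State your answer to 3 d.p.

r = (nΣXY − ΣXΣY) / √[(nΣX² − (ΣX)²)(nΣY² − (ΣY)²)]
Numerator: 6×1114 − 130×74 = -2936
Denominator: √[(21144 − 16900)(7656 − 5476)] = √[4244 × 2180] = 3041.6969
r = -2936 / 3041.6969 ≈ -0.965

-0.965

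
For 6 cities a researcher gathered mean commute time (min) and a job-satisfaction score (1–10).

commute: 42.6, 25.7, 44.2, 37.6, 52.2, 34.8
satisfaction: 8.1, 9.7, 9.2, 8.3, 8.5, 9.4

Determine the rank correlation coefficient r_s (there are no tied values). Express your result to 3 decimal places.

-0.543

Rank commute: 4, 1, 5, 3, 6, 2
Rank satisfaction: 1, 6, 4, 2, 3, 5
d = rank(commute) − rank(satisfaction): 3, -5, 1, 1, 3, -3; Σd² = 54
ρ = 1 − 6Σd² / [n(n²−1)] = 1 − 6×54 / (6×35) = 1 − 324/210 ≈ -0.543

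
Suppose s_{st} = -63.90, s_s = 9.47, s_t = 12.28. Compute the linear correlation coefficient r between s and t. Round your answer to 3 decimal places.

-0.549

r = Cov(s,t) / (s_s · s_t) = -63.90 / (9.47 × 12.28)
  = -63.90 / 116.2916 ≈ -0.549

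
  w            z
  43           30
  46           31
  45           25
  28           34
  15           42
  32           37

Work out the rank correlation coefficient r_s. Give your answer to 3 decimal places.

Rank w: 4, 6, 5, 2, 1, 3
Rank z: 2, 3, 1, 4, 6, 5
d = rank(w) − rank(z): 2, 3, 4, -2, -5, -2; Σd² = 62
ρ = 1 − 6Σd² / [n(n²−1)] = 1 − 6×62 / (6×35) = 1 − 372/210 ≈ -0.771

-0.771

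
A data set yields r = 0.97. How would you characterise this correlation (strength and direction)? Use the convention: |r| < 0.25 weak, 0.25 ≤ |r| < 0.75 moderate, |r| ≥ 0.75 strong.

strong positive

r = 0.97 > 0 so the relationship is positive.
|r| = 0.97, which falls in the strong range.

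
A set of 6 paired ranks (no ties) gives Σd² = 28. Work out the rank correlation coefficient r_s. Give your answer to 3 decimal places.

0.200

ρ = 1 − 6Σd² / [n(n²−1)] = 1 − 6×28 / (6×35)
  = 1 − 168/210 = 1 − 0.8000 ≈ 0.200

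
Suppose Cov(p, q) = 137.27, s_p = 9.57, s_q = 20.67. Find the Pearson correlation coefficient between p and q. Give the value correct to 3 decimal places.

0.694

r = Cov(p,q) / (s_p · s_q) = 137.27 / (9.57 × 20.67)
  = 137.27 / 197.8119 ≈ 0.694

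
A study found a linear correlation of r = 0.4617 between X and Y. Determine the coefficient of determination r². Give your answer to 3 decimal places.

r² = (0.4617)² = 0.213

0.213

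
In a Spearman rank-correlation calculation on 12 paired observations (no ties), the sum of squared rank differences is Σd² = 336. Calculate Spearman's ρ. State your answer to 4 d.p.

-0.1748

ρ = 1 − 6Σd² / [n(n²−1)] = 1 − 6×336 / (12×143)
  = 1 − 2016/1716 = 1 − 1.17483 ≈ -0.1748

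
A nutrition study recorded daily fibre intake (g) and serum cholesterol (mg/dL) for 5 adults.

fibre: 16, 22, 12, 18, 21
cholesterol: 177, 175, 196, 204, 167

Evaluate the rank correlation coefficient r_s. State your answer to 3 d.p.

Rank fibre: 2, 5, 1, 3, 4
Rank cholesterol: 3, 2, 4, 5, 1
d = rank(fibre) − rank(cholesterol): -1, 3, -3, -2, 3; Σd² = 32
ρ = 1 − 6Σd² / [n(n²−1)] = 1 − 6×32 / (5×24) = 1 − 192/120 ≈ -0.600

-0.600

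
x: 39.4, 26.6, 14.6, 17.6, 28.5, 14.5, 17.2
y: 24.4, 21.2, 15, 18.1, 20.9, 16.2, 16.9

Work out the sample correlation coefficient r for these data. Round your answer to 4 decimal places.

0.9766

n = 7, Σx = 158.4, Σy = 132.7, Σx² = 4101.18, Σy² = 2582.27, Σxy = 3184.07
nΣxy − ΣxΣy = 22288.49 − 21019.68 = 1268.81
nΣx² − (Σx)² = 28708.26 − 25090.56 = 3617.7; nΣy² − (Σy)² = 18075.89 − 17609.29 = 466.6
r = 1268.81 / √(3617.7 × 466.6) = 1268.81 / 1299.2378 ≈ 0.9766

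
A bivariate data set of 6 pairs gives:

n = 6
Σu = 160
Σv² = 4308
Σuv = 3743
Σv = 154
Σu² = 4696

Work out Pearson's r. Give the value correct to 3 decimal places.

-0.931

r = (nΣuv − ΣuΣv) / √[(nΣu² − (Σu)²)(nΣv² − (Σv)²)]
Numerator: 6×3743 − 160×154 = -2182
Denominator: √[(28176 − 25600)(25848 − 23716)] = √[2576 × 2132] = 2343.5085
r = -2182 / 2343.5085 ≈ -0.931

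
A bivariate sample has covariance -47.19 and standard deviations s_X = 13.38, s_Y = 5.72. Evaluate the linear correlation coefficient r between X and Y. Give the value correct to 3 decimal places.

r = Cov(X,Y) / (s_X · s_Y) = -47.19 / (13.38 × 5.72)
  = -47.19 / 76.5336 ≈ -0.617

-0.617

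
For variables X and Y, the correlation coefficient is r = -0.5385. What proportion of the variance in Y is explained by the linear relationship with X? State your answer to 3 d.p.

0.290

r² = (-0.5385)² = 0.290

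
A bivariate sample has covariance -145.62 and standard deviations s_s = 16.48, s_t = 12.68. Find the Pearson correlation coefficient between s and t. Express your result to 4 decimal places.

r = Cov(s,t) / (s_s · s_t) = -145.62 / (16.48 × 12.68)
  = -145.62 / 208.9664 ≈ -0.6969

-0.6969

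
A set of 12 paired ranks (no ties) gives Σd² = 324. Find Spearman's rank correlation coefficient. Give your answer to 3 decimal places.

-0.133

ρ = 1 − 6Σd² / [n(n²−1)] = 1 − 6×324 / (12×143)
  = 1 − 1944/1716 = 1 − 1.1329 ≈ -0.133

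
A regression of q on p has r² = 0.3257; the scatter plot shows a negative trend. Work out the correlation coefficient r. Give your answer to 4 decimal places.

-0.5707

|r| = √0.3257 = 0.5707
The association is negative, so r = −0.5707.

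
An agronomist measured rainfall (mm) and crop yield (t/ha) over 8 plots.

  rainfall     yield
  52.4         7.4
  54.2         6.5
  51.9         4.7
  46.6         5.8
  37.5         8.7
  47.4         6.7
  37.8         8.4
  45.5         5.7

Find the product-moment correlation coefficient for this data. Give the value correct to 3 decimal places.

n = 8, Σx = 373.3, Σy = 53.9, Σx² = 17700.67, Σy² = 376.37, Σxy = 2474.97
nΣxy − ΣxΣy = 19799.76 − 20120.87 = -321.11
nΣx² − (Σx)² = 141605.36 − 139352.89 = 2252.47; nΣy² − (Σy)² = 3010.96 − 2905.21 = 105.75
r = -321.11 / √(2252.47 × 105.75) = -321.11 / 488.0560 ≈ -0.658

-0.658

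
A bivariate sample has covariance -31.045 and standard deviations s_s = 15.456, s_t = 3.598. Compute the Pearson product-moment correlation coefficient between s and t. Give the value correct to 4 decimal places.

-0.5583

r = Cov(s,t) / (s_s · s_t) = -31.045 / (15.456 × 3.598)
  = -31.045 / 55.6107 ≈ -0.5583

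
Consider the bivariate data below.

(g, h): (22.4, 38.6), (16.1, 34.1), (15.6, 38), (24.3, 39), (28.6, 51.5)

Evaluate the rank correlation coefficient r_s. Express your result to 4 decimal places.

Rank g: 3, 2, 1, 4, 5
Rank h: 3, 1, 2, 4, 5
d = rank(g) − rank(h): 0, 1, -1, 0, 0; Σd² = 2
ρ = 1 − 6Σd² / [n(n²−1)] = 1 − 6×2 / (5×24) = 1 − 12/120 ≈ 0.9000

0.9000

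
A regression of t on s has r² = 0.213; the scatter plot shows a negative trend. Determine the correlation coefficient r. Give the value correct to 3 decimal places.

|r| = √0.213 = 0.462
The association is negative, so r = −0.462.

-0.462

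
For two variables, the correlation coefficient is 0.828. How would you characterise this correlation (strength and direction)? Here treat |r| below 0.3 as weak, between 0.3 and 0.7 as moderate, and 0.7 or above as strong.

r = 0.828 > 0 so the relationship is positive.
|r| = 0.828, which falls in the strong range.

strong positive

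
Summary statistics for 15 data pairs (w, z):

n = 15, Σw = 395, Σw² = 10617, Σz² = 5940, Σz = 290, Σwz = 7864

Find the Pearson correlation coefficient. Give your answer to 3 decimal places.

0.849

r = (nΣwz − ΣwΣz) / √[(nΣw² − (Σw)²)(nΣz² − (Σz)²)]
Numerator: 15×7864 − 395×290 = 3410
Denominator: √[(159255 − 156025)(89100 − 84100)] = √[3230 × 5000] = 4018.7063
r = 3410 / 4018.7063 ≈ 0.849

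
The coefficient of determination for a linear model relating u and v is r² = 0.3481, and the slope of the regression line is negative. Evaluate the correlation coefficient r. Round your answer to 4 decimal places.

|r| = √0.3481 = 0.5900
The association is negative, so r = −0.5900.

-0.5900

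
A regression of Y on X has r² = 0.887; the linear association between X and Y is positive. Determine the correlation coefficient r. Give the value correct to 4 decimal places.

0.9418

|r| = √0.887 = 0.9418
The association is positive, so r = 0.9418.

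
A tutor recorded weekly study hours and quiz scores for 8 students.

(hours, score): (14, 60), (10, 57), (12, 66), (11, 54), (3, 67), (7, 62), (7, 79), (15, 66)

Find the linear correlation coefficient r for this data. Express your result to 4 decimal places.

-0.3349

n = 8, Σx = 79, Σy = 511, Σx² = 893, Σy² = 33051, Σxy = 4974
nΣxy − ΣxΣy = 39792 − 40369 = -577
nΣx² − (Σx)² = 7144 − 6241 = 903; nΣy² − (Σy)² = 264408 − 261121 = 3287
r = -577 / √(903 × 3287) = -577 / 1722.8352 ≈ -0.3349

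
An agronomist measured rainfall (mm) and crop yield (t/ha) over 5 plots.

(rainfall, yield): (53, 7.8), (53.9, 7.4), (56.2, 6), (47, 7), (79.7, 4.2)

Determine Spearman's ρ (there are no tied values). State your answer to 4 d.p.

Rank rainfall: 2, 3, 4, 1, 5
Rank yield: 5, 4, 2, 3, 1
d = rank(rainfall) − rank(yield): -3, -1, 2, -2, 4; Σd² = 34
ρ = 1 − 6Σd² / [n(n²−1)] = 1 − 6×34 / (5×24) = 1 − 204/120 ≈ -0.7000

-0.7000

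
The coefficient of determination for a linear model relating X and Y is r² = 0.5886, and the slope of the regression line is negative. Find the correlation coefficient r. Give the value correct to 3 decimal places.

|r| = √0.5886 = 0.767
The association is negative, so r = −0.767.

-0.767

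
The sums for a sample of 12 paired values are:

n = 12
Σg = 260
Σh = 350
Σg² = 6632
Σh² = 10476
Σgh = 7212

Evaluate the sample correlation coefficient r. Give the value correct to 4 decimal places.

r = (nΣgh − ΣgΣh) / √[(nΣg² − (Σg)²)(nΣh² − (Σh)²)]
Numerator: 12×7212 − 260×350 = -4456
Denominator: √[(79584 − 67600)(125712 − 122500)] = √[11984 × 3212] = 6204.2411
r = -4456 / 6204.2411 ≈ -0.7182

-0.7182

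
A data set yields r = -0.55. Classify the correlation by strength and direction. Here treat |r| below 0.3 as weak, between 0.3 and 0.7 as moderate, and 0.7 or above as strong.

r = -0.55 < 0 so the relationship is negative.
|r| = 0.55, which falls in the moderate range.

moderate negative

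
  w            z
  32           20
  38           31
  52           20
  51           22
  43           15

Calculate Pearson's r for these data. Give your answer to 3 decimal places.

-0.203

n = 5, Σw = 216, Σz = 108, Σw² = 9622, Σz² = 2470, Σwz = 4625
nΣwz − ΣwΣz = 23125 − 23328 = -203
nΣw² − (Σw)² = 48110 − 46656 = 1454; nΣz² − (Σz)² = 12350 − 11664 = 686
r = -203 / √(1454 × 686) = -203 / 998.7212 ≈ -0.203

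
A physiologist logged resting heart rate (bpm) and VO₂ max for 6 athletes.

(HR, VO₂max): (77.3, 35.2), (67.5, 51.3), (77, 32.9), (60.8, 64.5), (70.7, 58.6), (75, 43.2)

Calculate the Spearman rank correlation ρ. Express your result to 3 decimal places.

-0.886

Rank HR: 6, 2, 5, 1, 3, 4
Rank VO₂max: 2, 4, 1, 6, 5, 3
d = rank(HR) − rank(VO₂max): 4, -2, 4, -5, -2, 1; Σd² = 66
ρ = 1 − 6Σd² / [n(n²−1)] = 1 − 6×66 / (6×35) = 1 − 396/210 ≈ -0.886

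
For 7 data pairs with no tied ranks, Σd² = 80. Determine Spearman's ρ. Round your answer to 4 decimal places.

ρ = 1 − 6Σd² / [n(n²−1)] = 1 − 6×80 / (7×48)
  = 1 − 480/336 = 1 − 1.42857 ≈ -0.4286

-0.4286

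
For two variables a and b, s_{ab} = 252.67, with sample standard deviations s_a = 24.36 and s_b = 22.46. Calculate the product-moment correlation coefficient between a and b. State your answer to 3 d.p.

r = Cov(a,b) / (s_a · s_b) = 252.67 / (24.36 × 22.46)
  = 252.67 / 547.1256 ≈ 0.462

0.462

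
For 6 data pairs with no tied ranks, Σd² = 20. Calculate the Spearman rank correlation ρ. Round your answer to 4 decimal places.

0.4286

ρ = 1 − 6Σd² / [n(n²−1)] = 1 − 6×20 / (6×35)
  = 1 − 120/210 = 1 − 0.57143 ≈ 0.4286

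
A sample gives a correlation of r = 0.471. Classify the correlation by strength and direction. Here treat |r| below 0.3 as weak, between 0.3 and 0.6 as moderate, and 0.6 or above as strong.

moderate positive

r = 0.471 > 0 so the relationship is positive.
|r| = 0.471, which falls in the moderate range.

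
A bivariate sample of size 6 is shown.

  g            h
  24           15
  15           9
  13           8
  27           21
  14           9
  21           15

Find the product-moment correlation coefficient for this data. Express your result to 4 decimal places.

n = 6, Σg = 114, Σh = 77, Σg² = 2336, Σh² = 1117, Σgh = 1607
nΣgh − ΣgΣh = 9642 − 8778 = 864
nΣg² − (Σg)² = 14016 − 12996 = 1020; nΣh² − (Σh)² = 6702 − 5929 = 773
r = 864 / √(1020 × 773) = 864 / 887.9527 ≈ 0.9730

0.9730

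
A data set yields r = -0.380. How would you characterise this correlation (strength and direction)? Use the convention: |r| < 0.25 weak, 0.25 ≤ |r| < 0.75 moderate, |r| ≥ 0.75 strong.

r = -0.380 < 0 so the relationship is negative.
|r| = 0.380, which falls in the moderate range.

moderate negative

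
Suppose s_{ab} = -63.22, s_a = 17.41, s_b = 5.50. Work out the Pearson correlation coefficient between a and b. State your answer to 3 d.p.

r = Cov(a,b) / (s_a · s_b) = -63.22 / (17.41 × 5.50)
  = -63.22 / 95.7550 ≈ -0.660

-0.660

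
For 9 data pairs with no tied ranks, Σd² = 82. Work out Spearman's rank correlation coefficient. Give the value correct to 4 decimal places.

ρ = 1 − 6Σd² / [n(n²−1)] = 1 − 6×82 / (9×80)
  = 1 − 492/720 = 1 − 0.68333 ≈ 0.3167

0.3167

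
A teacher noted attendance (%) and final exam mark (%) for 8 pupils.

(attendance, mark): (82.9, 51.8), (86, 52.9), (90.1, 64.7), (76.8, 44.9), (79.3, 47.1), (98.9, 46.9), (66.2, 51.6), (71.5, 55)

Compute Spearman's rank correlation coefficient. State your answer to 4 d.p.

Rank attendance: 5, 6, 7, 3, 4, 8, 1, 2
Rank mark: 5, 6, 8, 1, 3, 2, 4, 7
d = rank(attendance) − rank(mark): 0, 0, -1, 2, 1, 6, -3, -5; Σd² = 76
ρ = 1 − 6Σd² / [n(n²−1)] = 1 − 6×76 / (8×63) = 1 − 456/504 ≈ 0.0952

0.0952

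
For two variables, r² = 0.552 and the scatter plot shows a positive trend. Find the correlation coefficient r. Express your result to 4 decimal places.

0.7430

|r| = √0.552 = 0.7430
The association is positive, so r = 0.7430.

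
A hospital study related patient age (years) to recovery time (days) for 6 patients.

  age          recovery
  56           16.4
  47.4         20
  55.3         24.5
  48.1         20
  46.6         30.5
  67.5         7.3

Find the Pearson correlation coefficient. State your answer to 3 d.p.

n = 6, Σx = 320.9, Σy = 118.7, Σx² = 17482.27, Σy² = 2652.75, Σxy = 6097.3
nΣxy − ΣxΣy = 36583.8 − 38090.83 = -1507.03
nΣx² − (Σx)² = 104893.62 − 102976.81 = 1916.81; nΣy² − (Σy)² = 15916.5 − 14089.69 = 1826.81
r = -1507.03 / √(1916.81 × 1826.81) = -1507.03 / 1871.2690 ≈ -0.805

-0.805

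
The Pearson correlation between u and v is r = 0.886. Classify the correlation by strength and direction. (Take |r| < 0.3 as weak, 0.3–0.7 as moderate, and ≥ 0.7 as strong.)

r = 0.886 > 0 so the relationship is positive.
|r| = 0.886, which falls in the strong range.

strong positive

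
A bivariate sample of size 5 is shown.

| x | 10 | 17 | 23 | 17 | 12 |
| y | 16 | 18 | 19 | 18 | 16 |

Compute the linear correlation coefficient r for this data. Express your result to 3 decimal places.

n = 5, Σx = 79, Σy = 87, Σx² = 1351, Σy² = 1521, Σxy = 1401
nΣxy − ΣxΣy = 7005 − 6873 = 132
nΣx² − (Σx)² = 6755 − 6241 = 514; nΣy² − (Σy)² = 7605 − 7569 = 36
r = 132 / √(514 × 36) = 132 / 136.0294 ≈ 0.970

0.970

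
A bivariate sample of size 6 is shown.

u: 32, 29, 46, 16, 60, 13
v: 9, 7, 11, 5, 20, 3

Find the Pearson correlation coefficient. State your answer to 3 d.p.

0.964

n = 6, Σu = 196, Σv = 55, Σu² = 8006, Σv² = 685, Σuv = 2316
nΣuv − ΣuΣv = 13896 − 10780 = 3116
nΣu² − (Σu)² = 48036 − 38416 = 9620; nΣv² − (Σv)² = 4110 − 3025 = 1085
r = 3116 / √(9620 × 1085) = 3116 / 3230.7429 ≈ 0.964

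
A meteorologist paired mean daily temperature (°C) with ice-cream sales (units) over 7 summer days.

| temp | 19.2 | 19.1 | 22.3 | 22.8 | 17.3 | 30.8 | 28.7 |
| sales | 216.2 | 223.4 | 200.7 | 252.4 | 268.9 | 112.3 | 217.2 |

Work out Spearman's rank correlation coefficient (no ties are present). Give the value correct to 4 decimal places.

Rank temp: 3, 2, 4, 5, 1, 7, 6
Rank sales: 3, 5, 2, 6, 7, 1, 4
d = rank(temp) − rank(sales): 0, -3, 2, -1, -6, 6, 2; Σd² = 90
ρ = 1 − 6Σd² / [n(n²−1)] = 1 − 6×90 / (7×48) = 1 − 540/336 ≈ -0.6071

-0.6071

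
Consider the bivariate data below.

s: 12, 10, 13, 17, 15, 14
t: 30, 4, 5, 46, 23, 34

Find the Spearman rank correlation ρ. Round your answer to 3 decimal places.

0.714

Rank s: 2, 1, 3, 6, 5, 4
Rank t: 4, 1, 2, 6, 3, 5
d = rank(s) − rank(t): -2, 0, 1, 0, 2, -1; Σd² = 10
ρ = 1 − 6Σd² / [n(n²−1)] = 1 − 6×10 / (6×35) = 1 − 60/210 ≈ 0.714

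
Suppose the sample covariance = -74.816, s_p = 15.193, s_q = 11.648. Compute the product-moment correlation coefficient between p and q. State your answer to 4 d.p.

r = Cov(p,q) / (s_p · s_q) = -74.816 / (15.193 × 11.648)
  = -74.816 / 176.9681 ≈ -0.4228

-0.4228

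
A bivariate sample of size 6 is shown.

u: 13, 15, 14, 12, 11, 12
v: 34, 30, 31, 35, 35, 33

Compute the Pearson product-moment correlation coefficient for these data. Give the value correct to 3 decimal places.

n = 6, Σu = 77, Σv = 198, Σu² = 999, Σv² = 6556, Σuv = 2527
nΣuv − ΣuΣv = 15162 − 15246 = -84
nΣu² − (Σu)² = 5994 − 5929 = 65; nΣv² − (Σv)² = 39336 − 39204 = 132
r = -84 / √(65 × 132) = -84 / 92.6283 ≈ -0.907

-0.907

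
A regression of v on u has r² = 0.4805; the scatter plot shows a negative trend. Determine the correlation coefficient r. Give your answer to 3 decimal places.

-0.693

|r| = √0.4805 = 0.693
The association is negative, so r = −0.693.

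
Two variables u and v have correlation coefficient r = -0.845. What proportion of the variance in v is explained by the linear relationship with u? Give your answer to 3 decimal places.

0.714

r² = (-0.845)² = 0.714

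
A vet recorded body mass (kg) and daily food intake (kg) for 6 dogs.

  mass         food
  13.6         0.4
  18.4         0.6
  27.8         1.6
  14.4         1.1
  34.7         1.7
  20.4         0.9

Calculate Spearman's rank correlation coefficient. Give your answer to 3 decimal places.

0.829

Rank mass: 1, 3, 5, 2, 6, 4
Rank food: 1, 2, 5, 4, 6, 3
d = rank(mass) − rank(food): 0, 1, 0, -2, 0, 1; Σd² = 6
ρ = 1 − 6Σd² / [n(n²−1)] = 1 − 6×6 / (6×35) = 1 − 36/210 ≈ 0.829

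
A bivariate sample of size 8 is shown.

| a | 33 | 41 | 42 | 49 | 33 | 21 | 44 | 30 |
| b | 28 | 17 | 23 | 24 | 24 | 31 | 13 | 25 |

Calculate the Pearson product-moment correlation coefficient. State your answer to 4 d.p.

-0.6827

n = 8, Σa = 293, Σb = 185, Σa² = 11301, Σb² = 4509, Σab = 6528
nΣab − ΣaΣb = 52224 − 54205 = -1981
nΣa² − (Σa)² = 90408 − 85849 = 4559; nΣb² − (Σb)² = 36072 − 34225 = 1847
r = -1981 / √(4559 × 1847) = -1981 / 2901.8051 ≈ -0.6827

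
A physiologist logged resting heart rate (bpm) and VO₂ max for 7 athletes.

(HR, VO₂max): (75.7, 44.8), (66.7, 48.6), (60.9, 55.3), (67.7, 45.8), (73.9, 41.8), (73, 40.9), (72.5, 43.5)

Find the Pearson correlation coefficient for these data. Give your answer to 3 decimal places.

n = 7, Σx = 490.4, Σy = 320.7, Σx² = 34517.94, Σy² = 14837.03, Σxy = 22329.88
nΣxy − ΣxΣy = 156309.16 − 157271.28 = -962.12
nΣx² − (Σx)² = 241625.58 − 240492.16 = 1133.42; nΣy² − (Σy)² = 103859.21 − 102848.49 = 1010.72
r = -962.12 / √(1133.42 × 1010.72) = -962.12 / 1070.3132 ≈ -0.899

-0.899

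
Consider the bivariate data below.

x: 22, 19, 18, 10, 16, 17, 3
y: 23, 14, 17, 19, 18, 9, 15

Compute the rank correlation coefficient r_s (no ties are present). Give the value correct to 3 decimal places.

0.107

Rank x: 7, 6, 5, 2, 3, 4, 1
Rank y: 7, 2, 4, 6, 5, 1, 3
d = rank(x) − rank(y): 0, 4, 1, -4, -2, 3, -2; Σd² = 50
ρ = 1 − 6Σd² / [n(n²−1)] = 1 − 6×50 / (7×48) = 1 − 300/336 ≈ 0.107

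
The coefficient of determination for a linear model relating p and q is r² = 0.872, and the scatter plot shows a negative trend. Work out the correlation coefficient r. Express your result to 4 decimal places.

-0.9338

|r| = √0.872 = 0.9338
The association is negative, so r = −0.9338.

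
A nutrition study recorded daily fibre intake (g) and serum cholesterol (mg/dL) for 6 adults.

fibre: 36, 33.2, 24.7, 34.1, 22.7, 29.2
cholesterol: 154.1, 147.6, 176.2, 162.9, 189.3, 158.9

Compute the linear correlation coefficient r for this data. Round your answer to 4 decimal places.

n = 6, Σx = 179.9, Σy = 989, Σx² = 5539.07, Σy² = 164199.12, Σxy = 29291.94
nΣxy − ΣxΣy = 175751.64 − 177921.1 = -2169.46
nΣx² − (Σx)² = 33234.42 − 32364.01 = 870.41; nΣy² − (Σy)² = 985194.72 − 978121 = 7073.72
r = -2169.46 / √(870.41 × 7073.72) = -2169.46 / 2481.3377 ≈ -0.8743

-0.8743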